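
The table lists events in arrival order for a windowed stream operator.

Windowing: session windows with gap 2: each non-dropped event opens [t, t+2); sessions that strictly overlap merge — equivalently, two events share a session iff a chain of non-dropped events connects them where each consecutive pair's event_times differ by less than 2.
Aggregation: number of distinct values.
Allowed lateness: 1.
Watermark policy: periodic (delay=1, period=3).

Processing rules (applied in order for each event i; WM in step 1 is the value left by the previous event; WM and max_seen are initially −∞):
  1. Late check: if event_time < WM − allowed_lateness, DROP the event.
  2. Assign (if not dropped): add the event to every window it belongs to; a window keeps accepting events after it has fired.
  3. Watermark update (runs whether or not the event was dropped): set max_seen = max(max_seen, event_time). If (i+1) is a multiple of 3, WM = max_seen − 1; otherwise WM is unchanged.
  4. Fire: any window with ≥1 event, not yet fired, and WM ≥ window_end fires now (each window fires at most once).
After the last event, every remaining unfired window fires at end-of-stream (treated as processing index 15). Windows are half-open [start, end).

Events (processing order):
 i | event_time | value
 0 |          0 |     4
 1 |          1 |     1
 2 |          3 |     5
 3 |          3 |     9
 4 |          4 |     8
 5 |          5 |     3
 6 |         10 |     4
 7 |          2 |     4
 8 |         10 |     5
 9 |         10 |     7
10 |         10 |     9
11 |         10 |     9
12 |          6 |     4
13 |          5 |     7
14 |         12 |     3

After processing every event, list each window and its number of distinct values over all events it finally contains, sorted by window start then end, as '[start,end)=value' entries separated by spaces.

[0,3)=2 [3,7)=4 [10,12)=4 [12,14)=1

i=0 t=0 v=4: → [0,2); WM=−∞
i=1 t=1 v=1: → [0,3); WM=−∞
i=2 t=3 v=5: → [3,5); WM=2
i=3 t=3 v=9: → [3,5); WM=2
i=4 t=4 v=8: → [3,6); WM=2
i=5 t=5 v=3: → [3,7); WM=4
i=6 t=10 v=4: → [10,12); WM=4
i=7 t=2 v=4: DROP (t<4-1); WM=4
i=8 t=10 v=5: → [10,12); WM=9
i=9 t=10 v=7: → [10,12); WM=9
i=10 t=10 v=9: → [10,12); WM=9
i=11 t=10 v=9: → [10,12); WM=9
i=12 t=6 v=4: DROP (t<9-1); WM=9
i=13 t=5 v=7: DROP (t<9-1); WM=9
i=14 t=12 v=3: → [12,14); WM=11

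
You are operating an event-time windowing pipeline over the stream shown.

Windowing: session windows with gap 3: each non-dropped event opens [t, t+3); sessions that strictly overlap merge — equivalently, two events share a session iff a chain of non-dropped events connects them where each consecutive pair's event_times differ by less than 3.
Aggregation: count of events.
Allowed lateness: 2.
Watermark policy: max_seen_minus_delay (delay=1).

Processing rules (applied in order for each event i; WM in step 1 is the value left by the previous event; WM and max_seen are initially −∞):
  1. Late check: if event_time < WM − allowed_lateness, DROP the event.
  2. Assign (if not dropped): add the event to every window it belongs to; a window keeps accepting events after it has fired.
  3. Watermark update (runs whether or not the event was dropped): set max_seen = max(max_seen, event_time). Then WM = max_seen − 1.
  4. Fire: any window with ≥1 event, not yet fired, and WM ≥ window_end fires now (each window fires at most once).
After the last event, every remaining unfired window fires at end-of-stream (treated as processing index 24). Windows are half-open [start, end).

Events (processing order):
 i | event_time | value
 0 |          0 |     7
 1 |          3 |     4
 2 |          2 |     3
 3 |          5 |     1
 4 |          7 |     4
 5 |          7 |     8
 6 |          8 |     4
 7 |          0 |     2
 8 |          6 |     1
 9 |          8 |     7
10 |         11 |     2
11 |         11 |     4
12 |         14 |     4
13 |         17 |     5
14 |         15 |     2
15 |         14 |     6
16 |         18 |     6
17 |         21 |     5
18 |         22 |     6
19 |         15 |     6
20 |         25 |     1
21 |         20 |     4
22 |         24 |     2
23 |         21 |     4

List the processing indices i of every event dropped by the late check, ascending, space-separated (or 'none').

7 19 21 23

i=0 t=0 v=7: → [0,3); WM=-1
i=1 t=3 v=4: → [3,6); WM=2
i=2 t=2 v=3: → [0,6); WM=2
i=3 t=5 v=1: → [0,8); WM=4
i=4 t=7 v=4: → [0,10); WM=6
i=5 t=7 v=8: → [0,10); WM=6
i=6 t=8 v=4: → [0,11); WM=7
i=7 t=0 v=2: DROP (t<7-2); WM=7
i=8 t=6 v=1: → [0,11); WM=7
i=9 t=8 v=7: → [0,11); WM=7
i=10 t=11 v=2: → [11,14); WM=10
i=11 t=11 v=4: → [11,14); WM=10
i=12 t=14 v=4: → [14,17); WM=13
i=13 t=17 v=5: → [17,20); WM=16
i=14 t=15 v=2: → [14,20); WM=16
i=15 t=14 v=6: → [14,20); WM=16
i=16 t=18 v=6: → [14,21); WM=17
i=17 t=21 v=5: → [21,24); WM=20
i=18 t=22 v=6: → [21,25); WM=21
i=19 t=15 v=6: DROP (t<21-2); WM=21
i=20 t=25 v=1: → [25,28); WM=24
i=21 t=20 v=4: DROP (t<24-2); WM=24
i=22 t=24 v=2: → [21,28); WM=24
i=23 t=21 v=4: DROP (t<24-2); WM=24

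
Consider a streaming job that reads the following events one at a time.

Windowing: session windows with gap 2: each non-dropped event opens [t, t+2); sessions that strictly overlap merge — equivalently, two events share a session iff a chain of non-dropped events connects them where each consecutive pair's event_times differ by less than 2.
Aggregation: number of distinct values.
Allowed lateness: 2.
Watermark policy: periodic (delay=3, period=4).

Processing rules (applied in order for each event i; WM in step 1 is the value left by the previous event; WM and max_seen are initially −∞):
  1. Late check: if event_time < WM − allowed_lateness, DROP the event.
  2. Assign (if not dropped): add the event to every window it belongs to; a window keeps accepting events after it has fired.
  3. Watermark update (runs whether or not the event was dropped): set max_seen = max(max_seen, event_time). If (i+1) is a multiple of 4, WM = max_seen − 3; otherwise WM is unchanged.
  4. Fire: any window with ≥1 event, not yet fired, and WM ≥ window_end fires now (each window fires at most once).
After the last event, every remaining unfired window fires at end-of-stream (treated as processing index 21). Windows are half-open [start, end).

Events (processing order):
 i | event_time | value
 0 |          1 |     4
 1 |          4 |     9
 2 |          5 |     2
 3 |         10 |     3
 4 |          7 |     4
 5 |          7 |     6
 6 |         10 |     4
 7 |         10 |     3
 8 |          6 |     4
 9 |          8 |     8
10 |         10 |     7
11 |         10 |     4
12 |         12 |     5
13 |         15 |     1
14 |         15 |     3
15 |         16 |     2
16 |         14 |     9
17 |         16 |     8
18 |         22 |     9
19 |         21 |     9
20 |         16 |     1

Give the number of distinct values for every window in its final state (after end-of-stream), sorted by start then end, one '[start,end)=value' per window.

[1,3)=1 [4,10)=5 [10,12)=3 [12,14)=1 [14,18)=5 [21,24)=1

i=0 t=1 v=4: → [1,3); WM=−∞
i=1 t=4 v=9: → [4,6); WM=−∞
i=2 t=5 v=2: → [4,7); WM=−∞
i=3 t=10 v=3: → [10,12); WM=7
i=4 t=7 v=4: → [7,9); WM=7
i=5 t=7 v=6: → [7,9); WM=7
i=6 t=10 v=4: → [10,12); WM=7
i=7 t=10 v=3: → [10,12); WM=7
i=8 t=6 v=4: → [4,9); WM=7
i=9 t=8 v=8: → [4,10); WM=7
i=10 t=10 v=7: → [10,12); WM=7
i=11 t=10 v=4: → [10,12); WM=7
i=12 t=12 v=5: → [12,14); WM=7
i=13 t=15 v=1: → [15,17); WM=7
i=14 t=15 v=3: → [15,17); WM=7
i=15 t=16 v=2: → [15,18); WM=13
i=16 t=14 v=9: → [14,18); WM=13
i=17 t=16 v=8: → [14,18); WM=13
i=18 t=22 v=9: → [22,24); WM=13
i=19 t=21 v=9: → [21,24); WM=19
i=20 t=16 v=1: DROP (t<19-2); WM=19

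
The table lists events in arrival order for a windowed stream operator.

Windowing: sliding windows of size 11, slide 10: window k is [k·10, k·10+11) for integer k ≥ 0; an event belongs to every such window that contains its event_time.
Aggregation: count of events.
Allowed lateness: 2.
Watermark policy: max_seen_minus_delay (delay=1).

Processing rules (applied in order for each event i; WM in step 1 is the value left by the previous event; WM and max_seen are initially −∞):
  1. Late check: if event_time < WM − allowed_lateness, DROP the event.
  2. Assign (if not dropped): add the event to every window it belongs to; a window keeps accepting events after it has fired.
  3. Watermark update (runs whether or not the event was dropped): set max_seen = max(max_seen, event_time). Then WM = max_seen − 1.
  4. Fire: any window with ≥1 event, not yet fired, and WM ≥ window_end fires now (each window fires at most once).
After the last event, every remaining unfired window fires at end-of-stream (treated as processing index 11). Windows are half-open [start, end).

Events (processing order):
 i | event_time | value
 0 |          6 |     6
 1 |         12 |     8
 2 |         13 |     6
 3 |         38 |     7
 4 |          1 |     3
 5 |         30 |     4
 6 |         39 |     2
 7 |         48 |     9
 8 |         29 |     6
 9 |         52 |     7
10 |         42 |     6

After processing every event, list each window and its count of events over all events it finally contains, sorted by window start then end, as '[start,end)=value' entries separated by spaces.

i=0 t=6 v=6: → [0,11); WM=5
i=1 t=12 v=8: → [10,21); WM=11; [0,11) fires=1
i=2 t=13 v=6: → [10,21); WM=12
i=3 t=38 v=7: → [30,41); WM=37; [10,21) fires=2
i=4 t=1 v=3: DROP (t<37-2); WM=37
i=5 t=30 v=4: DROP (t<37-2); WM=37
i=6 t=39 v=2: → [30,41); WM=38
i=7 t=48 v=9: → [40,51); WM=47; [30,41) fires=2
i=8 t=29 v=6: DROP (t<47-2); WM=47
i=9 t=52 v=7: → [50,61); WM=51; [40,51) fires=1
i=10 t=42 v=6: DROP (t<51-2); WM=51

[0,11)=1 [10,21)=2 [30,41)=2 [40,51)=1 [50,61)=1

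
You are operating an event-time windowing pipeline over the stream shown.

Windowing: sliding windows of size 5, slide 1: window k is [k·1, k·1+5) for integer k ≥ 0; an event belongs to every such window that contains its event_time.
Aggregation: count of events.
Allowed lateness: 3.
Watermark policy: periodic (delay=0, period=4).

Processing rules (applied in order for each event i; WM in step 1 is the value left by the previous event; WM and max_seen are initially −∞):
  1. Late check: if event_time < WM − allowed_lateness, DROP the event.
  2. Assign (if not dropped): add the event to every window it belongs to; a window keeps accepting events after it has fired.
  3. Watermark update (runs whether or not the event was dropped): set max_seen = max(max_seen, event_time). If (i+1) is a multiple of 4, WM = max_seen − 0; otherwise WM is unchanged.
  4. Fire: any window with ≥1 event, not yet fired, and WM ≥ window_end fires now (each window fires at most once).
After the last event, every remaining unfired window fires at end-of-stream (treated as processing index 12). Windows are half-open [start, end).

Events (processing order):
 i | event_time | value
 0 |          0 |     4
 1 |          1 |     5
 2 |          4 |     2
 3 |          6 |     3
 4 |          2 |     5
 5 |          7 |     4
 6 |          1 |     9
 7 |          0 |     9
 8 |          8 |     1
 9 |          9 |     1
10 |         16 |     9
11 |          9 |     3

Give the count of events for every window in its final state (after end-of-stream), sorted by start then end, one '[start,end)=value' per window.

[0,5)=3 [1,6)=2 [2,7)=2 [3,8)=3 [4,9)=4 [5,10)=5 [6,11)=5 [7,12)=4 [8,13)=3 [9,14)=2 [12,17)=1 [13,18)=1 [14,19)=1 [15,20)=1 [16,21)=1

i=0 t=0 v=4: → [0,5); WM=−∞
i=1 t=1 v=5: → [1,6),[0,5); WM=−∞
i=2 t=4 v=2: → [4,9),[3,8),[2,7),[1,6),[0,5); WM=−∞
i=3 t=6 v=3: → [6,11),[5,10),[4,9),[3,8),[2,7); WM=6; [0,5) fires=3 [1,6) fires=2
i=4 t=2 v=5: DROP (t<6-3); WM=6
i=5 t=7 v=4: → [7,12),[6,11),[5,10),[4,9),[3,8); WM=6
i=6 t=1 v=9: DROP (t<6-3); WM=6
i=7 t=0 v=9: DROP (t<6-3); WM=7; [2,7) fires=2
i=8 t=8 v=1: → [8,13),[7,12),[6,11),[5,10),[4,9); WM=7
i=9 t=9 v=1: → [9,14),[8,13),[7,12),[6,11),[5,10); WM=7
i=10 t=16 v=9: → [16,21),[15,20),[14,19),[13,18),[12,17); WM=7
i=11 t=9 v=3: → [9,14),[8,13),[7,12),[6,11),[5,10); WM=16; [3,8) fires=3 [4,9) fires=4 [5,10) fires=5 [6,11) fires=5 [7,12) fires=4 [8,13) fires=3 [9,14) fires=2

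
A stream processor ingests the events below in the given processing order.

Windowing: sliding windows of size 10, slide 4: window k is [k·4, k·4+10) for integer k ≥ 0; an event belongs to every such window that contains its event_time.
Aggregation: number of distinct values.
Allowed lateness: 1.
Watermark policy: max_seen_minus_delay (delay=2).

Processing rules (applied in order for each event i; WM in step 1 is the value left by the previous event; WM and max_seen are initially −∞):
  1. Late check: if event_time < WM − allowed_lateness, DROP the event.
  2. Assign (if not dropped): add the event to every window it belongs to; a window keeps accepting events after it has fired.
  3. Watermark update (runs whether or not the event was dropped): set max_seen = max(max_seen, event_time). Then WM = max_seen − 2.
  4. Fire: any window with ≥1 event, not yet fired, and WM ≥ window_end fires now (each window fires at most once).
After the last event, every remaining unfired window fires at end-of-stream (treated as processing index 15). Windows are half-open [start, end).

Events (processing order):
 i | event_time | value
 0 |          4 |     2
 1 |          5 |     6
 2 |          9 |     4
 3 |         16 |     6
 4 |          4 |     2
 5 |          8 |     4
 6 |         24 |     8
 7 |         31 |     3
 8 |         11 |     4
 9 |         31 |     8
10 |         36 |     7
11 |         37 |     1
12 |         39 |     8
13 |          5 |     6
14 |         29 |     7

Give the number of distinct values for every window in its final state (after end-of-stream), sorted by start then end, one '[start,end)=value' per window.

i=0 t=4 v=2: → [4,14),[0,10); WM=2
i=1 t=5 v=6: → [4,14),[0,10); WM=3
i=2 t=9 v=4: → [8,18),[4,14),[0,10); WM=7
i=3 t=16 v=6: → [16,26),[12,22),[8,18); WM=14; [0,10) fires=3 [4,14) fires=3
i=4 t=4 v=2: DROP (t<14-1); WM=14
i=5 t=8 v=4: DROP (t<14-1); WM=14
i=6 t=24 v=8: → [24,34),[20,30),[16,26); WM=22; [8,18) fires=2 [12,22) fires=1
i=7 t=31 v=3: → [28,38),[24,34); WM=29; [16,26) fires=2
i=8 t=11 v=4: DROP (t<29-1); WM=29
i=9 t=31 v=8: → [28,38),[24,34); WM=29
i=10 t=36 v=7: → [36,46),[32,42),[28,38); WM=34; [20,30) fires=1 [24,34) fires=2
i=11 t=37 v=1: → [36,46),[32,42),[28,38); WM=35
i=12 t=39 v=8: → [36,46),[32,42); WM=37
i=13 t=5 v=6: DROP (t<37-1); WM=37
i=14 t=29 v=7: DROP (t<37-1); WM=37

[0,10)=3 [4,14)=3 [8,18)=2 [12,22)=1 [16,26)=2 [20,30)=1 [24,34)=2 [28,38)=4 [32,42)=3 [36,46)=3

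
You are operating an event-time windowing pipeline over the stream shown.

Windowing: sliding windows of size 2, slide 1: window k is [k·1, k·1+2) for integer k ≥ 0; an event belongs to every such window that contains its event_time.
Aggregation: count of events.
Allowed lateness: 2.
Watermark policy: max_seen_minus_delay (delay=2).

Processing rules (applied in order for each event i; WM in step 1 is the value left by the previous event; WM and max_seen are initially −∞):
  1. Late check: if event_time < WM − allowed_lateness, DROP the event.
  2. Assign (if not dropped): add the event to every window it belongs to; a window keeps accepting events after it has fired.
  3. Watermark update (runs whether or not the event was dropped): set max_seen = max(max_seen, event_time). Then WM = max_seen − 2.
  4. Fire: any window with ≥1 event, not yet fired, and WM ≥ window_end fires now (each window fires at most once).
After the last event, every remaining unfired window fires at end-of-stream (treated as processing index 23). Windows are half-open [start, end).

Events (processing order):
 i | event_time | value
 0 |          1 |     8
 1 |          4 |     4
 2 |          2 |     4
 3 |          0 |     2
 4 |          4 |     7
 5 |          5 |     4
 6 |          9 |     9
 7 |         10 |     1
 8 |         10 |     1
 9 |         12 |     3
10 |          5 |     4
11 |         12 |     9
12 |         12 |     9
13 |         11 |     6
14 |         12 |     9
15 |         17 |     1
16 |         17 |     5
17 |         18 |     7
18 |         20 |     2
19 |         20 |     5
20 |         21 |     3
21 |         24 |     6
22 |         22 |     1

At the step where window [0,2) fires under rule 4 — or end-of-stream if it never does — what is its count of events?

i=0 t=1 v=8: → [1,3),[0,2); WM=-1
i=1 t=4 v=4: → [4,6),[3,5); WM=2; [0,2) fires=1
i=2 t=2 v=4: → [2,4),[1,3); WM=2
i=3 t=0 v=2: → [0,2); WM=2
i=4 t=4 v=7: → [4,6),[3,5); WM=2
i=5 t=5 v=4: → [5,7),[4,6); WM=3; [1,3) fires=2
i=6 t=9 v=9: → [9,11),[8,10); WM=7; [2,4) fires=1 [3,5) fires=2 [4,6) fires=3 [5,7) fires=1
i=7 t=10 v=1: → [10,12),[9,11); WM=8
i=8 t=10 v=1: → [10,12),[9,11); WM=8
i=9 t=12 v=3: → [12,14),[11,13); WM=10; [8,10) fires=1
i=10 t=5 v=4: DROP (t<10-2); WM=10
i=11 t=12 v=9: → [12,14),[11,13); WM=10
i=12 t=12 v=9: → [12,14),[11,13); WM=10
i=13 t=11 v=6: → [11,13),[10,12); WM=10
i=14 t=12 v=9: → [12,14),[11,13); WM=10
i=15 t=17 v=1: → [17,19),[16,18); WM=15; [9,11) fires=3 [10,12) fires=3 [11,13) fires=5 [12,14) fires=4
i=16 t=17 v=5: → [17,19),[16,18); WM=15
i=17 t=18 v=7: → [18,20),[17,19); WM=16
i=18 t=20 v=2: → [20,22),[19,21); WM=18; [16,18) fires=2
i=19 t=20 v=5: → [20,22),[19,21); WM=18
i=20 t=21 v=3: → [21,23),[20,22); WM=19; [17,19) fires=3
i=21 t=24 v=6: → [24,26),[23,25); WM=22; [18,20) fires=1 [19,21) fires=2 [20,22) fires=3
i=22 t=22 v=1: → [22,24),[21,23); WM=22

1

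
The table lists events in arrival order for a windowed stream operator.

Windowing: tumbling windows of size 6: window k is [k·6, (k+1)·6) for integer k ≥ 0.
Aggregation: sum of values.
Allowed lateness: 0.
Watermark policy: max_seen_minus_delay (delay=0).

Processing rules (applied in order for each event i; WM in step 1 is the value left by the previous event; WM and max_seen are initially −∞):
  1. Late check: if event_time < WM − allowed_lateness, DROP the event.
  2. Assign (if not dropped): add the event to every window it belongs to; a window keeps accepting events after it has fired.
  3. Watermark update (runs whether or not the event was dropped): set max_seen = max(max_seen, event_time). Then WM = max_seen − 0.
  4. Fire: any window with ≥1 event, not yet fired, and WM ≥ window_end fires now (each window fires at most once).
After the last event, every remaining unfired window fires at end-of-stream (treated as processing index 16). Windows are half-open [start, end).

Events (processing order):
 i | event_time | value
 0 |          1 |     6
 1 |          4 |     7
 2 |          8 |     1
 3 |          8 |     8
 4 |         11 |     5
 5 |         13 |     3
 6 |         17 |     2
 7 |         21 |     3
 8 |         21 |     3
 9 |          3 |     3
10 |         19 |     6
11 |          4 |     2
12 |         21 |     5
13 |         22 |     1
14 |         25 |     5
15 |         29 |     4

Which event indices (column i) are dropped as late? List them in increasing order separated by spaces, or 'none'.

9 10 11

i=0 t=1 v=6: → [0,6); WM=1
i=1 t=4 v=7: → [0,6); WM=4
i=2 t=8 v=1: → [6,12); WM=8; [0,6) fires=13
i=3 t=8 v=8: → [6,12); WM=8
i=4 t=11 v=5: → [6,12); WM=11
i=5 t=13 v=3: → [12,18); WM=13; [6,12) fires=14
i=6 t=17 v=2: → [12,18); WM=17
i=7 t=21 v=3: → [18,24); WM=21; [12,18) fires=5
i=8 t=21 v=3: → [18,24); WM=21
i=9 t=3 v=3: DROP (t<21-0); WM=21
i=10 t=19 v=6: DROP (t<21-0); WM=21
i=11 t=4 v=2: DROP (t<21-0); WM=21
i=12 t=21 v=5: → [18,24); WM=21
i=13 t=22 v=1: → [18,24); WM=22
i=14 t=25 v=5: → [24,30); WM=25; [18,24) fires=12
i=15 t=29 v=4: → [24,30); WM=29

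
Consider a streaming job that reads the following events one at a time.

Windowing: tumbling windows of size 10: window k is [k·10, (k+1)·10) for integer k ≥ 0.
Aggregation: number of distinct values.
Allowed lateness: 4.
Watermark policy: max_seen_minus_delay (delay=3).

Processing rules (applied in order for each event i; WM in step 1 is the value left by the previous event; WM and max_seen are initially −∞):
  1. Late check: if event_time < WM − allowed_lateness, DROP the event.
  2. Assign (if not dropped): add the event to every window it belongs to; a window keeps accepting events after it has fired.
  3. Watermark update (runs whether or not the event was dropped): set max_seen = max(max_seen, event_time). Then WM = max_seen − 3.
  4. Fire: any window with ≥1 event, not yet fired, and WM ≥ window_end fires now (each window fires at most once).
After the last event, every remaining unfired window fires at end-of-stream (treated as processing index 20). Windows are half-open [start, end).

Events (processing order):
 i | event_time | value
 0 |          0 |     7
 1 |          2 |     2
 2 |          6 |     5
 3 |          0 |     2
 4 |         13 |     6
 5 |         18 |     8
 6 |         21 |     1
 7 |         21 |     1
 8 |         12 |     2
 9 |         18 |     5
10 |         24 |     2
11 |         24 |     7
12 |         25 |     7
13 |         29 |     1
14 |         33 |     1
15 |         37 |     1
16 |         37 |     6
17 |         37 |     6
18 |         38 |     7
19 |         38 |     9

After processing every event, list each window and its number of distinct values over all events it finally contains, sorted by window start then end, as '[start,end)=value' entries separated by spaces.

i=0 t=0 v=7: → [0,10); WM=-3
i=1 t=2 v=2: → [0,10); WM=-1
i=2 t=6 v=5: → [0,10); WM=3
i=3 t=0 v=2: → [0,10); WM=3
i=4 t=13 v=6: → [10,20); WM=10; [0,10) fires=3
i=5 t=18 v=8: → [10,20); WM=15
i=6 t=21 v=1: → [20,30); WM=18
i=7 t=21 v=1: → [20,30); WM=18
i=8 t=12 v=2: DROP (t<18-4); WM=18
i=9 t=18 v=5: → [10,20); WM=18
i=10 t=24 v=2: → [20,30); WM=21; [10,20) fires=3
i=11 t=24 v=7: → [20,30); WM=21
i=12 t=25 v=7: → [20,30); WM=22
i=13 t=29 v=1: → [20,30); WM=26
i=14 t=33 v=1: → [30,40); WM=30; [20,30) fires=3
i=15 t=37 v=1: → [30,40); WM=34
i=16 t=37 v=6: → [30,40); WM=34
i=17 t=37 v=6: → [30,40); WM=34
i=18 t=38 v=7: → [30,40); WM=35
i=19 t=38 v=9: → [30,40); WM=35

[0,10)=3 [10,20)=3 [20,30)=3 [30,40)=4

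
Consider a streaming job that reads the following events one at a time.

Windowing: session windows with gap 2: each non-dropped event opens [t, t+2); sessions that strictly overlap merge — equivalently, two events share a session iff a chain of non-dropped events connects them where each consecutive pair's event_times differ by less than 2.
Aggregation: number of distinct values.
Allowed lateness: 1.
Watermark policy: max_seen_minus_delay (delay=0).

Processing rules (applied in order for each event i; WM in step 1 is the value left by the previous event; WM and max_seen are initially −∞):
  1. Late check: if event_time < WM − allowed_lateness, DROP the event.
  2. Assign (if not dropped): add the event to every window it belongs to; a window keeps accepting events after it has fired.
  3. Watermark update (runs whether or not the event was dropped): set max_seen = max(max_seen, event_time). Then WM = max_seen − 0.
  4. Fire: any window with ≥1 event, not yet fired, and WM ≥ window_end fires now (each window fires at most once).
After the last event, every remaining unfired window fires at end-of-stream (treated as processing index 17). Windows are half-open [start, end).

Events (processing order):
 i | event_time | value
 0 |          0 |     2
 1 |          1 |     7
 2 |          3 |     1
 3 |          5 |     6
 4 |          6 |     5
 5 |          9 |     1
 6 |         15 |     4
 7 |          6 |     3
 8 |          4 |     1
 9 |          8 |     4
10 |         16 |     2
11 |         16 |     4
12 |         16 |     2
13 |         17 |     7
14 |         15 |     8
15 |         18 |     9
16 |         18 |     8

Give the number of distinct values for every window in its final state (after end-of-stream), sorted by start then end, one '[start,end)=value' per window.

[0,3)=2 [3,5)=1 [5,8)=2 [9,11)=1 [15,20)=5

i=0 t=0 v=2: → [0,2); WM=0
i=1 t=1 v=7: → [0,3); WM=1
i=2 t=3 v=1: → [3,5); WM=3
i=3 t=5 v=6: → [5,7); WM=5
i=4 t=6 v=5: → [5,8); WM=6
i=5 t=9 v=1: → [9,11); WM=9
i=6 t=15 v=4: → [15,17); WM=15
i=7 t=6 v=3: DROP (t<15-1); WM=15
i=8 t=4 v=1: DROP (t<15-1); WM=15
i=9 t=8 v=4: DROP (t<15-1); WM=15
i=10 t=16 v=2: → [15,18); WM=16
i=11 t=16 v=4: → [15,18); WM=16
i=12 t=16 v=2: → [15,18); WM=16
i=13 t=17 v=7: → [15,19); WM=17
i=14 t=15 v=8: DROP (t<17-1); WM=17
i=15 t=18 v=9: → [15,20); WM=18
i=16 t=18 v=8: → [15,20); WM=18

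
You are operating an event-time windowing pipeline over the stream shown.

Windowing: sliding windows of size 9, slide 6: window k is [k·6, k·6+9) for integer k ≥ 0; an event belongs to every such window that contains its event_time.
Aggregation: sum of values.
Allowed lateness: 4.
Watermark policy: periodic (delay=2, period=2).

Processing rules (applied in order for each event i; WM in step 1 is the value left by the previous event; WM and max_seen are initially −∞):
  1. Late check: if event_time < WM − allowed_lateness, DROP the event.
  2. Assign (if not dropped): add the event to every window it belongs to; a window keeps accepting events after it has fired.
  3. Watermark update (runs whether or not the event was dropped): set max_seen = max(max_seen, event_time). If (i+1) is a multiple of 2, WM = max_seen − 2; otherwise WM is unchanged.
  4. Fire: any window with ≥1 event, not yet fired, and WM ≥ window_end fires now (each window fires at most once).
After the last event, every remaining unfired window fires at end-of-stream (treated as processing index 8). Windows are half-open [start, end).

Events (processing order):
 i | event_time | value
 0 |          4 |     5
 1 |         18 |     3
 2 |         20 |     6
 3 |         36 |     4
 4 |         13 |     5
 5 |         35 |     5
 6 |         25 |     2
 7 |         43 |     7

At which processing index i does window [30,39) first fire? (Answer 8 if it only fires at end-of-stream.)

7

i=0 t=4 v=5: → [0,9); WM=−∞
i=1 t=18 v=3: → [18,27),[12,21); WM=16; [0,9) fires=5
i=2 t=20 v=6: → [18,27),[12,21); WM=16
i=3 t=36 v=4: → [36,45),[30,39); WM=34; [12,21) fires=9 [18,27) fires=9
i=4 t=13 v=5: DROP (t<34-4); WM=34
i=5 t=35 v=5: → [30,39); WM=34
i=6 t=25 v=2: DROP (t<34-4); WM=34
i=7 t=43 v=7: → [42,51),[36,45); WM=41; [30,39) fires=9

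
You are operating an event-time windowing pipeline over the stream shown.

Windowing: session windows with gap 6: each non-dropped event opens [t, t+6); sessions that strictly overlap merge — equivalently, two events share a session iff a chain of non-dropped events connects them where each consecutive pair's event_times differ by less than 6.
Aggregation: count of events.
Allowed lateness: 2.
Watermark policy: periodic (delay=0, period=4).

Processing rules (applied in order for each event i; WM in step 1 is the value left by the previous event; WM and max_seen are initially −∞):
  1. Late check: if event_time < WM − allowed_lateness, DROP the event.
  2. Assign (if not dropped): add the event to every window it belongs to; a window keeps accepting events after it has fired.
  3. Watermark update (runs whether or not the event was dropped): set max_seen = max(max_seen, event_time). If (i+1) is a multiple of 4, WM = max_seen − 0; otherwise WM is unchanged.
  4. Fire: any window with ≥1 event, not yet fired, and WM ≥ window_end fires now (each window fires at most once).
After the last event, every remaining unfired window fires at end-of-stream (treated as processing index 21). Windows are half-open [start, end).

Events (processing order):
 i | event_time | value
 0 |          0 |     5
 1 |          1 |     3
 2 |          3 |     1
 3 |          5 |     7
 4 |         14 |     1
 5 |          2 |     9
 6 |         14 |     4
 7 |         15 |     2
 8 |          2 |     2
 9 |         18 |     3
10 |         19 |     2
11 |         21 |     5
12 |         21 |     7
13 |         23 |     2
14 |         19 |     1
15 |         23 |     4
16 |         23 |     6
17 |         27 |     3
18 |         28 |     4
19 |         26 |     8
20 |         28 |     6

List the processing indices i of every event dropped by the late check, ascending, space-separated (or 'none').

i=0 t=0 v=5: → [0,6); WM=−∞
i=1 t=1 v=3: → [0,7); WM=−∞
i=2 t=3 v=1: → [0,9); WM=−∞
i=3 t=5 v=7: → [0,11); WM=5
i=4 t=14 v=1: → [14,20); WM=5
i=5 t=2 v=9: DROP (t<5-2); WM=5
i=6 t=14 v=4: → [14,20); WM=5
i=7 t=15 v=2: → [14,21); WM=15
i=8 t=2 v=2: DROP (t<15-2); WM=15
i=9 t=18 v=3: → [14,24); WM=15
i=10 t=19 v=2: → [14,25); WM=15
i=11 t=21 v=5: → [14,27); WM=21
i=12 t=21 v=7: → [14,27); WM=21
i=13 t=23 v=2: → [14,29); WM=21
i=14 t=19 v=1: → [14,29); WM=21
i=15 t=23 v=4: → [14,29); WM=23
i=16 t=23 v=6: → [14,29); WM=23
i=17 t=27 v=3: → [14,33); WM=23
i=18 t=28 v=4: → [14,34); WM=23
i=19 t=26 v=8: → [14,34); WM=28
i=20 t=28 v=6: → [14,34); WM=28

5 8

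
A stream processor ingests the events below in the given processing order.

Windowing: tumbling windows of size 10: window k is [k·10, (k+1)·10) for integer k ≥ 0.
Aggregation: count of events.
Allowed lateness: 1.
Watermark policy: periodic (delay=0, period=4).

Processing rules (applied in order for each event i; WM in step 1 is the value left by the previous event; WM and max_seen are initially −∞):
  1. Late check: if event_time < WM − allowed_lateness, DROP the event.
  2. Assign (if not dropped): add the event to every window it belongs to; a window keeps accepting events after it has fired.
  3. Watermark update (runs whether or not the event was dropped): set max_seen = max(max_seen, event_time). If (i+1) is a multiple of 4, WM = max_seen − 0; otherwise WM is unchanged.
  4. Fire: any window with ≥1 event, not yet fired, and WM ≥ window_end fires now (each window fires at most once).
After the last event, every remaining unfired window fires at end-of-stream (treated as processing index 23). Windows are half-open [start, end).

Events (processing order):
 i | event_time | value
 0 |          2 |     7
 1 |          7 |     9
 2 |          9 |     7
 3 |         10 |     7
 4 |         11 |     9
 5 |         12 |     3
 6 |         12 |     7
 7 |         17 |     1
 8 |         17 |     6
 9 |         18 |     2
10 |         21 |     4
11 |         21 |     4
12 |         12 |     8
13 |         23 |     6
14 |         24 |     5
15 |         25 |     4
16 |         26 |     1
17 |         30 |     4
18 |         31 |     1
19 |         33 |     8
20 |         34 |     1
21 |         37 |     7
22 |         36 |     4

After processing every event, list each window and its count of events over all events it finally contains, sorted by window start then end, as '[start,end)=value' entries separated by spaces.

[0,10)=3 [10,20)=7 [20,30)=6 [30,40)=6

i=0 t=2 v=7: → [0,10); WM=−∞
i=1 t=7 v=9: → [0,10); WM=−∞
i=2 t=9 v=7: → [0,10); WM=−∞
i=3 t=10 v=7: → [10,20); WM=10; [0,10) fires=3
i=4 t=11 v=9: → [10,20); WM=10
i=5 t=12 v=3: → [10,20); WM=10
i=6 t=12 v=7: → [10,20); WM=10
i=7 t=17 v=1: → [10,20); WM=17
i=8 t=17 v=6: → [10,20); WM=17
i=9 t=18 v=2: → [10,20); WM=17
i=10 t=21 v=4: → [20,30); WM=17
i=11 t=21 v=4: → [20,30); WM=21; [10,20) fires=7
i=12 t=12 v=8: DROP (t<21-1); WM=21
i=13 t=23 v=6: → [20,30); WM=21
i=14 t=24 v=5: → [20,30); WM=21
i=15 t=25 v=4: → [20,30); WM=25
i=16 t=26 v=1: → [20,30); WM=25
i=17 t=30 v=4: → [30,40); WM=25
i=18 t=31 v=1: → [30,40); WM=25
i=19 t=33 v=8: → [30,40); WM=33; [20,30) fires=6
i=20 t=34 v=1: → [30,40); WM=33
i=21 t=37 v=7: → [30,40); WM=33
i=22 t=36 v=4: → [30,40); WM=33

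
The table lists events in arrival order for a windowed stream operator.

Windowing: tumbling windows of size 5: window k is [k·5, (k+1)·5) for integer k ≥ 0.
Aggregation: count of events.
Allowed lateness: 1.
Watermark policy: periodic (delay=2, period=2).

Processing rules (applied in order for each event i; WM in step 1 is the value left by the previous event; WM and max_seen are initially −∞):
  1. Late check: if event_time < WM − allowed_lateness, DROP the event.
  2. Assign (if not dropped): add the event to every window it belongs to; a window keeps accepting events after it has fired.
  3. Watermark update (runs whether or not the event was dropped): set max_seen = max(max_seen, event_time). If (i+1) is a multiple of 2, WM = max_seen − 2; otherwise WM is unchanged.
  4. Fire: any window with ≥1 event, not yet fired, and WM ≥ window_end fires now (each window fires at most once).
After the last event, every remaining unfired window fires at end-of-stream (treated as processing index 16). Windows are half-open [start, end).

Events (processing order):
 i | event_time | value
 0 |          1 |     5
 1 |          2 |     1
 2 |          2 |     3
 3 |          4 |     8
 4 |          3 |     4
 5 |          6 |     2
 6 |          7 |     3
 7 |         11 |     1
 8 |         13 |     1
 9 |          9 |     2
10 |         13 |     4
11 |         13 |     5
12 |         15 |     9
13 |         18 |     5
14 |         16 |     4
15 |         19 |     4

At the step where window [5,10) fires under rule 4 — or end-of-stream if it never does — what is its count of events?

i=0 t=1 v=5: → [0,5); WM=−∞
i=1 t=2 v=1: → [0,5); WM=0
i=2 t=2 v=3: → [0,5); WM=0
i=3 t=4 v=8: → [0,5); WM=2
i=4 t=3 v=4: → [0,5); WM=2
i=5 t=6 v=2: → [5,10); WM=4
i=6 t=7 v=3: → [5,10); WM=4
i=7 t=11 v=1: → [10,15); WM=9; [0,5) fires=5
i=8 t=13 v=1: → [10,15); WM=9
i=9 t=9 v=2: → [5,10); WM=11; [5,10) fires=3
i=10 t=13 v=4: → [10,15); WM=11
i=11 t=13 v=5: → [10,15); WM=11
i=12 t=15 v=9: → [15,20); WM=11
i=13 t=18 v=5: → [15,20); WM=16; [10,15) fires=4
i=14 t=16 v=4: → [15,20); WM=16
i=15 t=19 v=4: → [15,20); WM=17

3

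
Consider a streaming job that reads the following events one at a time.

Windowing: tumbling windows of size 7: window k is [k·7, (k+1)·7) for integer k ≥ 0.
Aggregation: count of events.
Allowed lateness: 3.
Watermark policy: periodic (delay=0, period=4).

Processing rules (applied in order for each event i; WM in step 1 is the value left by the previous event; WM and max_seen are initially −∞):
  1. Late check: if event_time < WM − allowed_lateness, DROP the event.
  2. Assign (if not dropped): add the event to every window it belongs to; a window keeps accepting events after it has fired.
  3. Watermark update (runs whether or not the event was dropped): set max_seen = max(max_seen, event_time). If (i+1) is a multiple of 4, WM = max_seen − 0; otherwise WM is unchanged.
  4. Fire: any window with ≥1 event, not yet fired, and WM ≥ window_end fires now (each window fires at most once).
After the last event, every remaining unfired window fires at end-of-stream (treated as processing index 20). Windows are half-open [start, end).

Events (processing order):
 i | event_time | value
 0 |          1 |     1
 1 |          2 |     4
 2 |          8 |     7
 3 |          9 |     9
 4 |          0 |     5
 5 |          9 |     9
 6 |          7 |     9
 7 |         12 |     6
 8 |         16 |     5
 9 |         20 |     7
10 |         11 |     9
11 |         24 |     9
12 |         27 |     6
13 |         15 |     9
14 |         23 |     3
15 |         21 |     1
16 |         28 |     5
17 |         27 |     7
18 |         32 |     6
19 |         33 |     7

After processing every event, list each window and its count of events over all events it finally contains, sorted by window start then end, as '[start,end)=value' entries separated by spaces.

[0,7)=2 [7,14)=6 [14,21)=2 [21,28)=5 [28,35)=3

i=0 t=1 v=1: → [0,7); WM=−∞
i=1 t=2 v=4: → [0,7); WM=−∞
i=2 t=8 v=7: → [7,14); WM=−∞
i=3 t=9 v=9: → [7,14); WM=9; [0,7) fires=2
i=4 t=0 v=5: DROP (t<9-3); WM=9
i=5 t=9 v=9: → [7,14); WM=9
i=6 t=7 v=9: → [7,14); WM=9
i=7 t=12 v=6: → [7,14); WM=12
i=8 t=16 v=5: → [14,21); WM=12
i=9 t=20 v=7: → [14,21); WM=12
i=10 t=11 v=9: → [7,14); WM=12
i=11 t=24 v=9: → [21,28); WM=24; [7,14) fires=6 [14,21) fires=2
i=12 t=27 v=6: → [21,28); WM=24
i=13 t=15 v=9: DROP (t<24-3); WM=24
i=14 t=23 v=3: → [21,28); WM=24
i=15 t=21 v=1: → [21,28); WM=27
i=16 t=28 v=5: → [28,35); WM=27
i=17 t=27 v=7: → [21,28); WM=27
i=18 t=32 v=6: → [28,35); WM=27
i=19 t=33 v=7: → [28,35); WM=33; [21,28) fires=5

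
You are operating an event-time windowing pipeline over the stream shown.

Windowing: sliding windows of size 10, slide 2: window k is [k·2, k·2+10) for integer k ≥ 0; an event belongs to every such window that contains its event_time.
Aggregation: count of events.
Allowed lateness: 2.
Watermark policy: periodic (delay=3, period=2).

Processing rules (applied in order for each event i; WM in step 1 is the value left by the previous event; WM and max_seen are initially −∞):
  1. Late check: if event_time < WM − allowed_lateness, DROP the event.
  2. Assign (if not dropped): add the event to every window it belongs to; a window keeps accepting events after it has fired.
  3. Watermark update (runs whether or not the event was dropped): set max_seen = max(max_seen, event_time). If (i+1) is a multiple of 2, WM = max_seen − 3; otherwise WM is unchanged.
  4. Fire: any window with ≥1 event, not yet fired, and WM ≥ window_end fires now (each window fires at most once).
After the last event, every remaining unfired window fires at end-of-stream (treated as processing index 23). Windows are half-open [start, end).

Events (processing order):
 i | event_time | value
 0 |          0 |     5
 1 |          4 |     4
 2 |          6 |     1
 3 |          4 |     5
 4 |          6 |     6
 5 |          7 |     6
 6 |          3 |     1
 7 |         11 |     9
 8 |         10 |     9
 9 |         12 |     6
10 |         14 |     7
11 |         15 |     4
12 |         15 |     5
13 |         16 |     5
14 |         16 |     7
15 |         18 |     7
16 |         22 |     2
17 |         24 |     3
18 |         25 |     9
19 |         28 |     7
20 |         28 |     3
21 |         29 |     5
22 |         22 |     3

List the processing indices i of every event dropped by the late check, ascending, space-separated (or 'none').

22

i=0 t=0 v=5: → [0,10); WM=−∞
i=1 t=4 v=4: → [4,14),[2,12),[0,10); WM=1
i=2 t=6 v=1: → [6,16),[4,14),[2,12),[0,10); WM=1
i=3 t=4 v=5: → [4,14),[2,12),[0,10); WM=3
i=4 t=6 v=6: → [6,16),[4,14),[2,12),[0,10); WM=3
i=5 t=7 v=6: → [6,16),[4,14),[2,12),[0,10); WM=4
i=6 t=3 v=1: → [2,12),[0,10); WM=4
i=7 t=11 v=9: → [10,20),[8,18),[6,16),[4,14),[2,12); WM=8
i=8 t=10 v=9: → [10,20),[8,18),[6,16),[4,14),[2,12); WM=8
i=9 t=12 v=6: → [12,22),[10,20),[8,18),[6,16),[4,14); WM=9
i=10 t=14 v=7: → [14,24),[12,22),[10,20),[8,18),[6,16); WM=9
i=11 t=15 v=4: → [14,24),[12,22),[10,20),[8,18),[6,16); WM=12; [0,10) fires=7 [2,12) fires=8
i=12 t=15 v=5: → [14,24),[12,22),[10,20),[8,18),[6,16); WM=12
i=13 t=16 v=5: → [16,26),[14,24),[12,22),[10,20),[8,18); WM=13
i=14 t=16 v=7: → [16,26),[14,24),[12,22),[10,20),[8,18); WM=13
i=15 t=18 v=7: → [18,28),[16,26),[14,24),[12,22),[10,20); WM=15; [4,14) fires=8
i=16 t=22 v=2: → [22,32),[20,30),[18,28),[16,26),[14,24); WM=15
i=17 t=24 v=3: → [24,34),[22,32),[20,30),[18,28),[16,26); WM=21; [6,16) fires=9 [8,18) fires=8 [10,20) fires=9
i=18 t=25 v=9: → [24,34),[22,32),[20,30),[18,28),[16,26); WM=21
i=19 t=28 v=7: → [28,38),[26,36),[24,34),[22,32),[20,30); WM=25; [12,22) fires=7 [14,24) fires=7
i=20 t=28 v=3: → [28,38),[26,36),[24,34),[22,32),[20,30); WM=25
i=21 t=29 v=5: → [28,38),[26,36),[24,34),[22,32),[20,30); WM=26; [16,26) fires=6
i=22 t=22 v=3: DROP (t<26-2); WM=26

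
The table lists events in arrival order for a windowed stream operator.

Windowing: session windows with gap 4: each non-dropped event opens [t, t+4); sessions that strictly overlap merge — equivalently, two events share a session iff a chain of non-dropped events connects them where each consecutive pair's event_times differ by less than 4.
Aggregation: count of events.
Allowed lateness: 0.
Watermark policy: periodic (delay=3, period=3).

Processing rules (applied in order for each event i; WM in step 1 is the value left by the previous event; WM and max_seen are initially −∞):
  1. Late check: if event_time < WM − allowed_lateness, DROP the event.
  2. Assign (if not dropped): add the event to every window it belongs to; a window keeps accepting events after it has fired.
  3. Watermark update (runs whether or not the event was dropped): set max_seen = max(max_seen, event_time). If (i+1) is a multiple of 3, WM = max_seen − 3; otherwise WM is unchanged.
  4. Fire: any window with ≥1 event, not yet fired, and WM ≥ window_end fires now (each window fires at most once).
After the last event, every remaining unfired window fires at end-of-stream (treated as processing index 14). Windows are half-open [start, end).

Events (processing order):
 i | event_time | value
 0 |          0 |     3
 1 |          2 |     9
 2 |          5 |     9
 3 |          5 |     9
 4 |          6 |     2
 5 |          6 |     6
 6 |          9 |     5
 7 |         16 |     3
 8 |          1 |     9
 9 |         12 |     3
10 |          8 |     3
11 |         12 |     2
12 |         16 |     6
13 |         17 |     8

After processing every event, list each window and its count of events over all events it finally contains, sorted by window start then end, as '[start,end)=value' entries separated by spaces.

i=0 t=0 v=3: → [0,4); WM=−∞
i=1 t=2 v=9: → [0,6); WM=−∞
i=2 t=5 v=9: → [0,9); WM=2
i=3 t=5 v=9: → [0,9); WM=2
i=4 t=6 v=2: → [0,10); WM=2
i=5 t=6 v=6: → [0,10); WM=3
i=6 t=9 v=5: → [0,13); WM=3
i=7 t=16 v=3: → [16,20); WM=3
i=8 t=1 v=9: DROP (t<3-0); WM=13
i=9 t=12 v=3: DROP (t<13-0); WM=13
i=10 t=8 v=3: DROP (t<13-0); WM=13
i=11 t=12 v=2: DROP (t<13-0); WM=13
i=12 t=16 v=6: → [16,20); WM=13
i=13 t=17 v=8: → [16,21); WM=13

[0,13)=7 [16,21)=3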